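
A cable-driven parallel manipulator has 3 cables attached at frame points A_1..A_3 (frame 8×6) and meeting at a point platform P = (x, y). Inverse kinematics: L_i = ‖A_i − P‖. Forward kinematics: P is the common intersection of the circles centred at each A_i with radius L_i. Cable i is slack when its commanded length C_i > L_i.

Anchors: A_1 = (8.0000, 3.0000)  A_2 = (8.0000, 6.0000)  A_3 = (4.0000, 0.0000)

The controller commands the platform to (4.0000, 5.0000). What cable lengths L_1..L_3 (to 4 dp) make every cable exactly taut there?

L_1: Δ = A_1−P = (4.0000, -2.0000) → ‖Δ‖ = √20.0000 = 4.4721
L_2: Δ = A_2−P = (4.0000, 1.0000) → ‖Δ‖ = √17.0000 = 4.1231
L_3: Δ = A_3−P = (0.0000, -5.0000) → ‖Δ‖ = √25.0000 = 5.0000

(4.4721, 4.1231, 5.0000)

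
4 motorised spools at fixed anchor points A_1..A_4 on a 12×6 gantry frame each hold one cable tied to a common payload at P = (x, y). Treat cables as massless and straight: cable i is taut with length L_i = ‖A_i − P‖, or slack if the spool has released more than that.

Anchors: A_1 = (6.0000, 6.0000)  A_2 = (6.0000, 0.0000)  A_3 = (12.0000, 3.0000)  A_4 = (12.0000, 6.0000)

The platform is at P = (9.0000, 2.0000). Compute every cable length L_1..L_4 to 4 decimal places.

(5.0000, 3.6056, 3.1623, 5.0000)

cable 1: Δx=-3.0000, Δy=4.0000; L_1 = √(Δx²+Δy²) = 5.0000
cable 2: Δx=-3.0000, Δy=-2.0000; L_2 = √(Δx²+Δy²) = 3.6056
cable 3: Δx=3.0000, Δy=1.0000; L_3 = √(Δx²+Δy²) = 3.1623
cable 4: Δx=3.0000, Δy=4.0000; L_4 = √(Δx²+Δy²) = 5.0000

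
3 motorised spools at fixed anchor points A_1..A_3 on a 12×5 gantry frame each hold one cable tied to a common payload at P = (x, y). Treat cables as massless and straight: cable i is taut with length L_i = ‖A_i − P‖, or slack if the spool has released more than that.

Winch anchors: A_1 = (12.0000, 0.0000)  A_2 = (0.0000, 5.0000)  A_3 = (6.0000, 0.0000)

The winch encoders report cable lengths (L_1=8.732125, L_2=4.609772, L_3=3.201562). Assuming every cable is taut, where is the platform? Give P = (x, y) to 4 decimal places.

each cable: (A_i−P)·(A_i−P) = L_i²; let c_i = ‖A_i‖²−L_i²
c_1 = 144.0000+0.0000−76.2500 = 67.7500
row 1: 24.0000x − 10.0000y = 64.0000  (c_2=3.7500)
row 2: 12.0000x + 0.0000y = 42.0000  (c_3=25.7500)
Cramer on rows 1–2 → x = 3.5000, y = 2.0000

(3.5000, 2.0000)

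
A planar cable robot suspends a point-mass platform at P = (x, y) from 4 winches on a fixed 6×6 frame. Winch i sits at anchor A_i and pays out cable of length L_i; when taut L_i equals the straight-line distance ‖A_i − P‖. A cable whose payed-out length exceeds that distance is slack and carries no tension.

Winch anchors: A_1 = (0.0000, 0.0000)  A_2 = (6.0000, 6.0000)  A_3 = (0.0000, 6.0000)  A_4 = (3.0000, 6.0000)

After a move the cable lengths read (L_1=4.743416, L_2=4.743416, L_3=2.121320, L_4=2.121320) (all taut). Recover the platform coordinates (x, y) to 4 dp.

(1.5000, 4.5000)

expand ‖A_i−P‖²=L_i² and subtract eq 1 (c_i ≔ ‖A_i‖²−L_i²)
c_1 = 0.0000+0.0000−22.5000 = -22.5000
eq1−eq2 → [-12.0000  -12.0000]·P = -72.0000
eq1−eq3 → [0.0000  -12.0000]·P = -54.0000
eq1−eq4 → [-6.0000  -12.0000]·P = -63.0000
2×2 solve → P = (1.5000, 4.5000)
check cable 4: ‖A_4−P‖² = 4.5000 ≈ L_4² = 4.5000 ✓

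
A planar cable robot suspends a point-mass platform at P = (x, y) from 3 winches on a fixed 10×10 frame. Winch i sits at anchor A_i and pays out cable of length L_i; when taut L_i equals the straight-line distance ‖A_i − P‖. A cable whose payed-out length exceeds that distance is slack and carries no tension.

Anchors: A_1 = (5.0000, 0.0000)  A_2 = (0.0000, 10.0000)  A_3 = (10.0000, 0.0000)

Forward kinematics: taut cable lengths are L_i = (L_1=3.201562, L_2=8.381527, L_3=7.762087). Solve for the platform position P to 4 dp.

expand ‖A_i−P‖²=L_i² and subtract eq 1 (c_i ≔ ‖A_i‖²−L_i²)
c_1 = 25.0000+0.0000−10.2500 = 14.7500
eq1−eq2 → [10.0000  -20.0000]·P = -15.0000
eq1−eq3 → [-10.0000  0.0000]·P = -25.0000
2×2 solve → P = (2.5000, 2.0000)

(2.5000, 2.0000)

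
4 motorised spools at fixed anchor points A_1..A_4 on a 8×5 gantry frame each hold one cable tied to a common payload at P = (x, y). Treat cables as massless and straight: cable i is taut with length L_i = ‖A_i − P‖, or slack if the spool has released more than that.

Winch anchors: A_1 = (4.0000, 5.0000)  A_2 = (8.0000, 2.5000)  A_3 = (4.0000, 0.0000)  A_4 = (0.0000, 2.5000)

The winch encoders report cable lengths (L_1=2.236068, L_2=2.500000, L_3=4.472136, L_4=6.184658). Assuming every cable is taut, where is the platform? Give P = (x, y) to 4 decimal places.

(6.0000, 4.0000)

expand ‖A_i−P‖²=L_i² and subtract eq 1 (k_i ≔ ‖A_i‖²−L_i²)
k_1 = 16.0000+25.0000−5.0000 = 36.0000
eq1−eq2 → [-8.0000  5.0000]·P = -28.0000
eq1−eq3 → [0.0000  10.0000]·P = 40.0000
eq1−eq4 → [8.0000  5.0000]·P = 68.0000
2×2 solve → P = (6.0000, 4.0000)
check cable 4: ‖A_4−P‖² = 38.2500 ≈ L_4² = 38.2500 ✓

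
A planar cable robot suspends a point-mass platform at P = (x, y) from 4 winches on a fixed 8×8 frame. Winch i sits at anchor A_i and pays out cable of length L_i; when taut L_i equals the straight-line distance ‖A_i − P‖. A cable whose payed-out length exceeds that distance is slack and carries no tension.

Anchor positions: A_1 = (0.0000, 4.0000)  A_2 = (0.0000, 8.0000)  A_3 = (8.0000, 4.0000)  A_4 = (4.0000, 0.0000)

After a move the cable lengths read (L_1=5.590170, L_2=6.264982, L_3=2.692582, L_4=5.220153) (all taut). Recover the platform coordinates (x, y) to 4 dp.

(5.5000, 5.0000)

each cable: (A_i−P)·(A_i−P) = L_i²; let c_i = ‖A_i‖²−L_i²
c_1 = 0.0000+16.0000−31.2500 = -15.2500
row 1: 0.0000x − 8.0000y = -40.0000  (c_2=24.7500)
row 2: -16.0000x + 0.0000y = -88.0000  (c_3=72.7500)
row 3: -8.0000x + 8.0000y = -4.0000  (c_4=-11.2500)
Cramer on rows 1–2 → x = 5.5000, y = 5.0000
check cable 4: ‖A_4−P‖² = 27.2500 ≈ L_4² = 27.2500 ✓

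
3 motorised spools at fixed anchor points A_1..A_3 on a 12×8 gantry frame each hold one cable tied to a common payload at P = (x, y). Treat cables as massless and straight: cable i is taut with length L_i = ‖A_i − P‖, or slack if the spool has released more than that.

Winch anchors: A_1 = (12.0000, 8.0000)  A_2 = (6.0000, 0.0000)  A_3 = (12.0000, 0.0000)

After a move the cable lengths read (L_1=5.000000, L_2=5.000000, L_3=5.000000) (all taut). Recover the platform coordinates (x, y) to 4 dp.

(9.0000, 4.0000)

each cable: (A_i−P)·(A_i−P) = L_i²; let k_i = ‖A_i‖²−L_i²
k_1 = 144.0000+64.0000−25.0000 = 183.0000
row 1: 12.0000x + 16.0000y = 172.0000  (k_2=11.0000)
row 2: 0.0000x + 16.0000y = 64.0000  (k_3=119.0000)
Cramer on rows 1–2 → x = 9.0000, y = 4.0000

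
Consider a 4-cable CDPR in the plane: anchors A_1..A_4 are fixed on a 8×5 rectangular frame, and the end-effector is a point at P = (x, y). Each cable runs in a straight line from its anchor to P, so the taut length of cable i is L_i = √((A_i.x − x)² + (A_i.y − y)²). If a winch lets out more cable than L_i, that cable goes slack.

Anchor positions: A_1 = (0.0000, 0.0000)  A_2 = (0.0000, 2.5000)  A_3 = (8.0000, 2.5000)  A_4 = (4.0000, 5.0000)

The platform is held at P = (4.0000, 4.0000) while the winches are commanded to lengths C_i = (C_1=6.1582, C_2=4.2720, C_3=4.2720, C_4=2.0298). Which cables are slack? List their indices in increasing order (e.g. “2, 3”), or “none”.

cable 1: √((-4.0000)²+(-4.0000)²)=5.6569, C_1=6.1582: slack
cable 2: √((-4.0000)²+(-1.5000)²)=4.2720, C_2=4.2720: taut
cable 3: √((4.0000)²+(-1.5000)²)=4.2720, C_3=4.2720: taut
cable 4: √((0.0000)²+(1.0000)²)=1.0000, C_4=2.0298: slack

1, 4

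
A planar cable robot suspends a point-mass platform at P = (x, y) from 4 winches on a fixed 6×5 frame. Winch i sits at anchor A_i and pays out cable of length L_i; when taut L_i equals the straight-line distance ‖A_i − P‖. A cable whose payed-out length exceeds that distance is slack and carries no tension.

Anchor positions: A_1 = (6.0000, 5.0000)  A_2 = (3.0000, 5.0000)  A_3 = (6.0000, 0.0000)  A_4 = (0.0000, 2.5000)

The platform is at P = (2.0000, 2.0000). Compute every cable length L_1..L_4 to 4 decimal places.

(5.0000, 3.1623, 4.4721, 2.0616)

L_1 = √((6.0000−2.0000)² + (5.0000−2.0000)²) = 5.0000
L_2 = √((3.0000−2.0000)² + (5.0000−2.0000)²) = 3.1623
L_3 = √((6.0000−2.0000)² + (0.0000−2.0000)²) = 4.4721
L_4 = √((0.0000−2.0000)² + (2.5000−2.0000)²) = 2.0616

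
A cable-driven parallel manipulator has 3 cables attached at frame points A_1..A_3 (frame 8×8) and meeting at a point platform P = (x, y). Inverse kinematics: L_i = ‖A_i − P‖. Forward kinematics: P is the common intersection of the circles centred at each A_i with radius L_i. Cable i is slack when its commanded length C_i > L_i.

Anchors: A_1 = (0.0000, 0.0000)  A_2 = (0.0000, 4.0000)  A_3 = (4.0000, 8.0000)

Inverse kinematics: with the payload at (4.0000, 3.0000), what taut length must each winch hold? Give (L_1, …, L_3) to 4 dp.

L_1 = √((0.0000−4.0000)² + (0.0000−3.0000)²) = 5.0000
L_2 = √((0.0000−4.0000)² + (4.0000−3.0000)²) = 4.1231
L_3 = √((4.0000−4.0000)² + (8.0000−3.0000)²) = 5.0000

(5.0000, 4.1231, 5.0000)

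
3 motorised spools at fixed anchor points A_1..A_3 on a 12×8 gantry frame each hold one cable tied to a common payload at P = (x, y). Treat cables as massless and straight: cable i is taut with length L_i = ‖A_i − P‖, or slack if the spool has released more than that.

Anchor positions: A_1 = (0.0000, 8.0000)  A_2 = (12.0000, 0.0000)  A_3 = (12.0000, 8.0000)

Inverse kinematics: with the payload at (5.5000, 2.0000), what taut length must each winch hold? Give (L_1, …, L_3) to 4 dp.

(8.1394, 6.8007, 8.8459)

L_1 = √((0.0000−5.5000)² + (8.0000−2.0000)²) = 8.1394
L_2 = √((12.0000−5.5000)² + (0.0000−2.0000)²) = 6.8007
L_3 = √((12.0000−5.5000)² + (8.0000−2.0000)²) = 8.8459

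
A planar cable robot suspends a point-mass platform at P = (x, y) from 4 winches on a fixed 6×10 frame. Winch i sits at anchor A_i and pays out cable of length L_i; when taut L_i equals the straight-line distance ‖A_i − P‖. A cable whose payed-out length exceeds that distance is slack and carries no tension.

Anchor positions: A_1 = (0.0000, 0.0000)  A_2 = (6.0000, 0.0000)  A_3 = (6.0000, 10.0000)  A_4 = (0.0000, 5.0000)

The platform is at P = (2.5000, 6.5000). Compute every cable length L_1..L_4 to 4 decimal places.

(6.9642, 7.3824, 4.9497, 2.9155)

L_1: Δ = A_1−P = (-2.5000, -6.5000) → ‖Δ‖ = √48.5000 = 6.9642
L_2: Δ = A_2−P = (3.5000, -6.5000) → ‖Δ‖ = √54.5000 = 7.3824
L_3: Δ = A_3−P = (3.5000, 3.5000) → ‖Δ‖ = √24.5000 = 4.9497
L_4: Δ = A_4−P = (-2.5000, -1.5000) → ‖Δ‖ = √8.5000 = 2.9155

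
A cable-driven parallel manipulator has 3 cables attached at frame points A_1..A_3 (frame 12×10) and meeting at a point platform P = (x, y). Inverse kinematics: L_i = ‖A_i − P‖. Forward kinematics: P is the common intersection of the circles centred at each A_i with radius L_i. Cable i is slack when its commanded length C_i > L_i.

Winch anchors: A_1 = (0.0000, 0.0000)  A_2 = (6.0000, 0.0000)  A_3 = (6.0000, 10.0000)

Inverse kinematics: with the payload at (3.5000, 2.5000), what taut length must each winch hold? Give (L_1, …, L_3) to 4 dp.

(4.3012, 3.5355, 7.9057)

L_1 = √((0.0000−3.5000)² + (0.0000−2.5000)²) = 4.3012
L_2 = √((6.0000−3.5000)² + (0.0000−2.5000)²) = 3.5355
L_3 = √((6.0000−3.5000)² + (10.0000−2.5000)²) = 7.9057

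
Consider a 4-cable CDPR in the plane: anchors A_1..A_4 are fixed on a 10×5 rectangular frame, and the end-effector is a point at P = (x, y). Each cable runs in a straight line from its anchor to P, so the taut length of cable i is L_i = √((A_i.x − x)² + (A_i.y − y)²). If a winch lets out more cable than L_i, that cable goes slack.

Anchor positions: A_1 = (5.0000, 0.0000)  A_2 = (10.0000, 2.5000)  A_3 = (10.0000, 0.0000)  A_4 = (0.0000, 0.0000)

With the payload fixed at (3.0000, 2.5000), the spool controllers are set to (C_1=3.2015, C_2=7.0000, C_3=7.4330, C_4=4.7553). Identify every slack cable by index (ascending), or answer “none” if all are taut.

cable 1: L_1 = ‖A_1−P‖ = 3.2016;  C_1 = 3.2015 → taut
cable 2: L_2 = ‖A_2−P‖ = 7.0000;  C_2 = 7.0000 → taut
cable 3: L_3 = ‖A_3−P‖ = 7.4330;  C_3 = 7.4330 → taut
cable 4: L_4 = ‖A_4−P‖ = 3.9051;  C_4 = 4.7553 → slack

4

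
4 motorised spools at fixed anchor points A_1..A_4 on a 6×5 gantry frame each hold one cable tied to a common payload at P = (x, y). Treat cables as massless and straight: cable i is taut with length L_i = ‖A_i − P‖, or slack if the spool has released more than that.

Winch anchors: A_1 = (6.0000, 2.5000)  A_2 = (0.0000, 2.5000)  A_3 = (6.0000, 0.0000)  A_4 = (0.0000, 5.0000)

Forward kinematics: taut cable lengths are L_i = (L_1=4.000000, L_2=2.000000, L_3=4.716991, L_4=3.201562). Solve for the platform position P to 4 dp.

(2.0000, 2.5000)

circle eqns → linear via eq_j − eq_1; set c_j = A_j·A_j − L_j²
c_1 = 36.0000+6.2500−16.0000 = 26.2500
12.0000·x + 0.0000·y = c_1−c_2 = 24.0000
0.0000·x + 5.0000·y = c_1−c_3 = 12.5000
12.0000·x − 5.0000·y = c_1−c_4 = 11.5000
solve first two rows → x=2.0000, y=2.5000
check cable 4: ‖A_4−P‖² = 10.2500 ≈ L_4² = 10.2500 ✓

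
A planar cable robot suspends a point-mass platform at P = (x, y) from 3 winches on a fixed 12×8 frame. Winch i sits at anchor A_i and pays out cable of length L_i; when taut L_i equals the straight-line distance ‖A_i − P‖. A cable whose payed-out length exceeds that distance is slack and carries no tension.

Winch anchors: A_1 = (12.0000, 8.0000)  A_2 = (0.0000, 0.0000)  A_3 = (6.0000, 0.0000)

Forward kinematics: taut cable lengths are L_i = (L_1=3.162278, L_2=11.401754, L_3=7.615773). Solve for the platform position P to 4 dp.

circle eqns → linear via eq_j − eq_1; set q_j = A_j·A_j − L_j²
q_1 = 144.0000+64.0000−10.0000 = 198.0000
24.0000·x + 16.0000·y = q_1−q_2 = 328.0000
12.0000·x + 16.0000·y = q_1−q_3 = 220.0000
solve first two rows → x=9.0000, y=7.0000

(9.0000, 7.0000)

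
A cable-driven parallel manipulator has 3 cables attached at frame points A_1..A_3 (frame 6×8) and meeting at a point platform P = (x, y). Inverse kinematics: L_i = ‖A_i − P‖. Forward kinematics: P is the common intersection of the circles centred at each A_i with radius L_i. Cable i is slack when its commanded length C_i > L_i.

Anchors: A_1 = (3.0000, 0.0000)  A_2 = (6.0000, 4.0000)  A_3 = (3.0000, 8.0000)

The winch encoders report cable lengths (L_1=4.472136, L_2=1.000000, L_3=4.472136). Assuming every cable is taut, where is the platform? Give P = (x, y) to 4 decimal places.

expand ‖A_i−P‖²=L_i² and subtract eq 1 (q_i ≔ ‖A_i‖²−L_i²)
q_1 = 9.0000+0.0000−20.0000 = -11.0000
eq1−eq2 → [-6.0000  -8.0000]·P = -62.0000
eq1−eq3 → [0.0000  -16.0000]·P = -64.0000
2×2 solve → P = (5.0000, 4.0000)

(5.0000, 4.0000)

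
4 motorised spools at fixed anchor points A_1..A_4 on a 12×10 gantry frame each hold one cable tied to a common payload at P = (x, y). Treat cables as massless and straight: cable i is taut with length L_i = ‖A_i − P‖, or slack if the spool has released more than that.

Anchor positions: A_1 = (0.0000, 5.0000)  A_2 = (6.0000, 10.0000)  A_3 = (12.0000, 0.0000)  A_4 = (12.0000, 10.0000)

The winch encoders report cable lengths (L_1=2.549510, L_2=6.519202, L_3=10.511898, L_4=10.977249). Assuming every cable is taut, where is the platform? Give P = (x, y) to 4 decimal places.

circle eqns → linear via eq_j − eq_1; set q_j = A_j·A_j − L_j²
q_1 = 0.0000+25.0000−6.5000 = 18.5000
-12.0000·x − 10.0000·y = q_1−q_2 = -75.0000
-24.0000·x + 10.0000·y = q_1−q_3 = -15.0000
-24.0000·x − 10.0000·y = q_1−q_4 = -105.0000
solve first two rows → x=2.5000, y=4.5000
check cable 4: ‖A_4−P‖² = 120.5000 ≈ L_4² = 120.5000 ✓

(2.5000, 4.5000)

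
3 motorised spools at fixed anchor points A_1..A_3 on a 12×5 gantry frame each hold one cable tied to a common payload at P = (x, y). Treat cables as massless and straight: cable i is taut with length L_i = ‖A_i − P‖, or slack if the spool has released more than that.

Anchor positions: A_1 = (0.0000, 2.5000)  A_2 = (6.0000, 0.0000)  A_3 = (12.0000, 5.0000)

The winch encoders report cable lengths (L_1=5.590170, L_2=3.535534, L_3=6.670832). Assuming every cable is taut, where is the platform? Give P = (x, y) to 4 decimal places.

each cable: (A_i−P)·(A_i−P) = L_i²; let k_i = ‖A_i‖²−L_i²
k_1 = 0.0000+6.2500−31.2500 = -25.0000
row 1: -12.0000x + 5.0000y = -48.5000  (k_2=23.5000)
row 2: -24.0000x − 5.0000y = -149.5000  (k_3=124.5000)
Cramer on rows 1–2 → x = 5.5000, y = 3.5000

(5.5000, 3.5000)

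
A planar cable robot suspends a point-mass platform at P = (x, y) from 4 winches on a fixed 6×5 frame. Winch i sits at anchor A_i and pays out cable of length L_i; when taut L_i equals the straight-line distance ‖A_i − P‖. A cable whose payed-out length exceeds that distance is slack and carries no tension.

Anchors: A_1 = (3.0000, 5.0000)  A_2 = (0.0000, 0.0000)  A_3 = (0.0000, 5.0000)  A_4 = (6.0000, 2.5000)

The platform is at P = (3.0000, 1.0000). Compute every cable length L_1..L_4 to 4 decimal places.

L_1 = √((3.0000−3.0000)² + (5.0000−1.0000)²) = 4.0000
L_2 = √((0.0000−3.0000)² + (0.0000−1.0000)²) = 3.1623
L_3 = √((0.0000−3.0000)² + (5.0000−1.0000)²) = 5.0000
L_4 = √((6.0000−3.0000)² + (2.5000−1.0000)²) = 3.3541

(4.0000, 3.1623, 5.0000, 3.3541)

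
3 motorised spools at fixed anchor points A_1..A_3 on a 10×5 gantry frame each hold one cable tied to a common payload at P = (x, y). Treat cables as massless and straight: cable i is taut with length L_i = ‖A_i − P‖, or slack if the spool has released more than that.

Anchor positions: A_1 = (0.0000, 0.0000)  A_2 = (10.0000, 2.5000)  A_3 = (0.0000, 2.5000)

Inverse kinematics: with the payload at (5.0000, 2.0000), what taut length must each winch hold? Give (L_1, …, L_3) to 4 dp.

L_1 = √((0.0000−5.0000)² + (0.0000−2.0000)²) = 5.3852
L_2 = √((10.0000−5.0000)² + (2.5000−2.0000)²) = 5.0249
L_3 = √((0.0000−5.0000)² + (2.5000−2.0000)²) = 5.0249

(5.3852, 5.0249, 5.0249)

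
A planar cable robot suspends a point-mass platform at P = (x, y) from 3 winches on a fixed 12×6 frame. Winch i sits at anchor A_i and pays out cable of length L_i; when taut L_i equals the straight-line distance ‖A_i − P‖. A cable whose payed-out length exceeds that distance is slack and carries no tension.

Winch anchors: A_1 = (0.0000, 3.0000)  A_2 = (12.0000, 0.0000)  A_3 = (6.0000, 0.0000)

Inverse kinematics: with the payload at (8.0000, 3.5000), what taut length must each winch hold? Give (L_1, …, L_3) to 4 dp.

cable 1: Δx=-8.0000, Δy=-0.5000; L_1 = √(Δx²+Δy²) = 8.0156
cable 2: Δx=4.0000, Δy=-3.5000; L_2 = √(Δx²+Δy²) = 5.3151
cable 3: Δx=-2.0000, Δy=-3.5000; L_3 = √(Δx²+Δy²) = 4.0311

(8.0156, 5.3151, 4.0311)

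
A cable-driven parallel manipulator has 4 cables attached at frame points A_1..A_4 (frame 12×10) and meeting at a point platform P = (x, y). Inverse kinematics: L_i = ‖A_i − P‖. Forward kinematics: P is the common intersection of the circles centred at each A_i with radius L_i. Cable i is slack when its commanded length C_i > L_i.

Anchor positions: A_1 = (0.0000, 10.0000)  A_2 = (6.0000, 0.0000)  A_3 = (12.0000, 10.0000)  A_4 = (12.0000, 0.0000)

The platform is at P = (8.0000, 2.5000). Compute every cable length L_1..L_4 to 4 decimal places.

L_1: Δ = A_1−P = (-8.0000, 7.5000) → ‖Δ‖ = √120.2500 = 10.9659
L_2: Δ = A_2−P = (-2.0000, -2.5000) → ‖Δ‖ = √10.2500 = 3.2016
L_3: Δ = A_3−P = (4.0000, 7.5000) → ‖Δ‖ = √72.2500 = 8.5000
L_4: Δ = A_4−P = (4.0000, -2.5000) → ‖Δ‖ = √22.2500 = 4.7170

(10.9659, 3.2016, 8.5000, 4.7170)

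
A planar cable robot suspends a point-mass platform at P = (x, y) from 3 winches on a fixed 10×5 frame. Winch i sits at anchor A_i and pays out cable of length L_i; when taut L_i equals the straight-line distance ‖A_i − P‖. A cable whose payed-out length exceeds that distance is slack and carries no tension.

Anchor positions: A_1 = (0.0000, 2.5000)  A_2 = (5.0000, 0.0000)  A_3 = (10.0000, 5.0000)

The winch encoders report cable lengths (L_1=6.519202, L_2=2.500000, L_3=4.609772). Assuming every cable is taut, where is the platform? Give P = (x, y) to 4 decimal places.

(6.5000, 2.0000)

each cable: (A_i−P)·(A_i−P) = L_i²; let q_i = ‖A_i‖²−L_i²
q_1 = 0.0000+6.2500−42.5000 = -36.2500
row 1: -10.0000x + 5.0000y = -55.0000  (q_2=18.7500)
row 2: -20.0000x − 5.0000y = -140.0000  (q_3=103.7500)
Cramer on rows 1–2 → x = 6.5000, y = 2.0000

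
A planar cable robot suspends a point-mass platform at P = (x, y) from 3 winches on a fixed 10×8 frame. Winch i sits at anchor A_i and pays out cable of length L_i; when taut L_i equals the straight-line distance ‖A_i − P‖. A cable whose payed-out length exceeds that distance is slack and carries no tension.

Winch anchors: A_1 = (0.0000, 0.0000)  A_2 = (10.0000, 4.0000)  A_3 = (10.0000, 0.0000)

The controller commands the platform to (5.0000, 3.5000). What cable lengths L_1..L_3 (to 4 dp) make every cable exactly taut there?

(6.1033, 5.0249, 6.1033)

cable 1: Δx=-5.0000, Δy=-3.5000; L_1 = √(Δx²+Δy²) = 6.1033
cable 2: Δx=5.0000, Δy=0.5000; L_2 = √(Δx²+Δy²) = 5.0249
cable 3: Δx=5.0000, Δy=-3.5000; L_3 = √(Δx²+Δy²) = 6.1033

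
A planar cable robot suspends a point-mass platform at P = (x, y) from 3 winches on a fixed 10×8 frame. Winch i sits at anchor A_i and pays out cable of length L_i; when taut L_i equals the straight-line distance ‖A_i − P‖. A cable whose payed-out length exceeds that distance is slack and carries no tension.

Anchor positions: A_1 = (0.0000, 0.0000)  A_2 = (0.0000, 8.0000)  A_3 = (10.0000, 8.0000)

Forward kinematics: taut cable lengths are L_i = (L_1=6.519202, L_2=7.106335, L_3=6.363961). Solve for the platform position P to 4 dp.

circle eqns → linear via eq_j − eq_1; set k_j = A_j·A_j − L_j²
k_1 = 0.0000+0.0000−42.5000 = -42.5000
0.0000·x − 16.0000·y = k_1−k_2 = -56.0000
-20.0000·x − 16.0000·y = k_1−k_3 = -166.0000
solve first two rows → x=5.5000, y=3.5000

(5.5000, 3.5000)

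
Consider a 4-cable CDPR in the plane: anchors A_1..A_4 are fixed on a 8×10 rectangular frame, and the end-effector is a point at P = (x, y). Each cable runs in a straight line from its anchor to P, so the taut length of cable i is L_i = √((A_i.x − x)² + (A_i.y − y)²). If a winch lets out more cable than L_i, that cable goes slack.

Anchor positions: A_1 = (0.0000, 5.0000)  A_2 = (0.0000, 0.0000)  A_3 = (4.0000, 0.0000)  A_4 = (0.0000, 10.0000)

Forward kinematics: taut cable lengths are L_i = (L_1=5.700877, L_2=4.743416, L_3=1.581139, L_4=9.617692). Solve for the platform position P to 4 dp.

expand ‖A_i−P‖²=L_i² and subtract eq 1 (c_i ≔ ‖A_i‖²−L_i²)
c_1 = 0.0000+25.0000−32.5000 = -7.5000
eq1−eq2 → [0.0000  10.0000]·P = 15.0000
eq1−eq3 → [-8.0000  10.0000]·P = -21.0000
eq1−eq4 → [0.0000  -10.0000]·P = -15.0000
2×2 solve → P = (4.5000, 1.5000)
check cable 4: ‖A_4−P‖² = 92.5000 ≈ L_4² = 92.5000 ✓

(4.5000, 1.5000)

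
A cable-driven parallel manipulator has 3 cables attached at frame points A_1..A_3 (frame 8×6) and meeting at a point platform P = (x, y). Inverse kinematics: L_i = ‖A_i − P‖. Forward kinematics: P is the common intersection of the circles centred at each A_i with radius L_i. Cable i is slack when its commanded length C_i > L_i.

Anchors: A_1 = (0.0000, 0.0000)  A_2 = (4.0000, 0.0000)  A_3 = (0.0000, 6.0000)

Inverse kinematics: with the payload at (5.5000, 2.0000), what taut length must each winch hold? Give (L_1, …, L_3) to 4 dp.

cable 1: Δx=-5.5000, Δy=-2.0000; L_1 = √(Δx²+Δy²) = 5.8523
cable 2: Δx=-1.5000, Δy=-2.0000; L_2 = √(Δx²+Δy²) = 2.5000
cable 3: Δx=-5.5000, Δy=4.0000; L_3 = √(Δx²+Δy²) = 6.8007

(5.8523, 2.5000, 6.8007)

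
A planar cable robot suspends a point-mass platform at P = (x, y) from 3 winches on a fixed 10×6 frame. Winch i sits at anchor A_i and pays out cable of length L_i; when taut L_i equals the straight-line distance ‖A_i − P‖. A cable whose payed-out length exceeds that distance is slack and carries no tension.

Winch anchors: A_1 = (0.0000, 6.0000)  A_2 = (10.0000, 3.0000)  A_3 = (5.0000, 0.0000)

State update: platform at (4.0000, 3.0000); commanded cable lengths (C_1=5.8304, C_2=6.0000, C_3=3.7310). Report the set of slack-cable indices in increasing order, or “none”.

i=1: geometric 5.0000 vs commanded 5.8304 ⇒ slack
i=2: geometric 6.0000 vs commanded 6.0000 ⇒ taut
i=3: geometric 3.1623 vs commanded 3.7310 ⇒ slack

1, 3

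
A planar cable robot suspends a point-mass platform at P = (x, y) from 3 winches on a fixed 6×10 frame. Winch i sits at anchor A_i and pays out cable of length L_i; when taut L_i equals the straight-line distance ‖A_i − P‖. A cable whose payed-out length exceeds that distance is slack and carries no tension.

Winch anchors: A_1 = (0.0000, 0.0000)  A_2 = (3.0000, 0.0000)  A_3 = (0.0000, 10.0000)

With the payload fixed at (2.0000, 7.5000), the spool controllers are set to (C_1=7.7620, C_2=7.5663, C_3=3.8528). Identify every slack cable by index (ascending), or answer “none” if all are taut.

3

cable 1: L_1 = ‖A_1−P‖ = 7.7621;  C_1 = 7.7620 → taut
cable 2: L_2 = ‖A_2−P‖ = 7.5664;  C_2 = 7.5663 → taut
cable 3: L_3 = ‖A_3−P‖ = 3.2016;  C_3 = 3.8528 → slack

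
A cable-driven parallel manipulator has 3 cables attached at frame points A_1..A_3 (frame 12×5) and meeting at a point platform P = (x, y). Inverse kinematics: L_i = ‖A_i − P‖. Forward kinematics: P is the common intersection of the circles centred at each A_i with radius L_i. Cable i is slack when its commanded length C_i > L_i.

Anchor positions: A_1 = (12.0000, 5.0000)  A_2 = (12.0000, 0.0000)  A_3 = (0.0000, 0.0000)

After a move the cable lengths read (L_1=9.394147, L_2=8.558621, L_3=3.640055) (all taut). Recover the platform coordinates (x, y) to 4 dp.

(3.5000, 1.0000)

expand ‖A_i−P‖²=L_i² and subtract eq 1 (c_i ≔ ‖A_i‖²−L_i²)
c_1 = 144.0000+25.0000−88.2500 = 80.7500
eq1−eq2 → [0.0000  10.0000]·P = 10.0000
eq1−eq3 → [24.0000  10.0000]·P = 94.0000
2×2 solve → P = (3.5000, 1.0000)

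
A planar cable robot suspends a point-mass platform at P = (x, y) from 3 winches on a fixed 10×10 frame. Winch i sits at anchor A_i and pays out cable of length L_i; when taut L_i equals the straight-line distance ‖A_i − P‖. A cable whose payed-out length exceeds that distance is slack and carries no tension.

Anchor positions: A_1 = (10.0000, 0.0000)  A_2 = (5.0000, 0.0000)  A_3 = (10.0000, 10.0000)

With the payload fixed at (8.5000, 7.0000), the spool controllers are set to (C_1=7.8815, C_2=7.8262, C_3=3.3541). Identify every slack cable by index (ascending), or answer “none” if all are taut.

1

i=1: geometric 7.1589 vs commanded 7.8815 ⇒ slack
i=2: geometric 7.8262 vs commanded 7.8262 ⇒ taut
i=3: geometric 3.3541 vs commanded 3.3541 ⇒ taut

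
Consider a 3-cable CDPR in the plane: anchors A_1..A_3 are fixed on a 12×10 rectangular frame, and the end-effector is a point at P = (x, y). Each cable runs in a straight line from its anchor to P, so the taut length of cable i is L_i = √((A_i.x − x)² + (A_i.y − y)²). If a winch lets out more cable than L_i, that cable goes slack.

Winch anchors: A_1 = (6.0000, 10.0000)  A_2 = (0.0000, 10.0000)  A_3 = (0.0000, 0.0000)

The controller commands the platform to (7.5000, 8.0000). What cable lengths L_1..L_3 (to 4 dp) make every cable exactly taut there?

(2.5000, 7.7621, 10.9659)

L_1 = √((6.0000−7.5000)² + (10.0000−8.0000)²) = 2.5000
L_2 = √((0.0000−7.5000)² + (10.0000−8.0000)²) = 7.7621
L_3 = √((0.0000−7.5000)² + (0.0000−8.0000)²) = 10.9659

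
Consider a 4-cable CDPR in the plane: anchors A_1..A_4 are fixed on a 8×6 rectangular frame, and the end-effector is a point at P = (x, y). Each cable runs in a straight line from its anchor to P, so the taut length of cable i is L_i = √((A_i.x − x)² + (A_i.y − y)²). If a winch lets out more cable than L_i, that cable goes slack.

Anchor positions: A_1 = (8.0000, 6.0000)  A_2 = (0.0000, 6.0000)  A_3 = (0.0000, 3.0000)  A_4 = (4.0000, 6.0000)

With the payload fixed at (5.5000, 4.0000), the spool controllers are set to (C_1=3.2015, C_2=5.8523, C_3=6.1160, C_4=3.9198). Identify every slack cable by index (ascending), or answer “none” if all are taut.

i=1: geometric 3.2016 vs commanded 3.2015 ⇒ taut
i=2: geometric 5.8523 vs commanded 5.8523 ⇒ taut
i=3: geometric 5.5902 vs commanded 6.1160 ⇒ slack
i=4: geometric 2.5000 vs commanded 3.9198 ⇒ slack

3, 4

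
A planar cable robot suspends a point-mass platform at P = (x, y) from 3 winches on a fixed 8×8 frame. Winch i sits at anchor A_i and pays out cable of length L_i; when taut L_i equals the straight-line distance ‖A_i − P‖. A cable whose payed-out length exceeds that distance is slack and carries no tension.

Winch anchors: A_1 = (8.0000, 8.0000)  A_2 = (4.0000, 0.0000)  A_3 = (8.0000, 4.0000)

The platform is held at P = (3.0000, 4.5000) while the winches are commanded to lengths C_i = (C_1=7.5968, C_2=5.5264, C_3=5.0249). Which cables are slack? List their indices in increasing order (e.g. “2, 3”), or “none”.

1, 2

cable 1: √((5.0000)²+(3.5000)²)=6.1033, C_1=7.5968: slack
cable 2: √((1.0000)²+(-4.5000)²)=4.6098, C_2=5.5264: slack
cable 3: √((5.0000)²+(-0.5000)²)=5.0249, C_3=5.0249: taut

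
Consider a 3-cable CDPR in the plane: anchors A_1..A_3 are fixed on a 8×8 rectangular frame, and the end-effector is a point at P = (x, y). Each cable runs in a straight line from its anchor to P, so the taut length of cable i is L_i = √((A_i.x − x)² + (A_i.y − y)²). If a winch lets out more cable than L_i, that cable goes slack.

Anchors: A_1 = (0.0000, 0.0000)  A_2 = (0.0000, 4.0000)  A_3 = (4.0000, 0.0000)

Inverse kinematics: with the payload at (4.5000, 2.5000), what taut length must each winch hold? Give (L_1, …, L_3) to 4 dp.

L_1: Δ = A_1−P = (-4.5000, -2.5000) → ‖Δ‖ = √26.5000 = 5.1478
L_2: Δ = A_2−P = (-4.5000, 1.5000) → ‖Δ‖ = √22.5000 = 4.7434
L_3: Δ = A_3−P = (-0.5000, -2.5000) → ‖Δ‖ = √6.5000 = 2.5495

(5.1478, 4.7434, 2.5495)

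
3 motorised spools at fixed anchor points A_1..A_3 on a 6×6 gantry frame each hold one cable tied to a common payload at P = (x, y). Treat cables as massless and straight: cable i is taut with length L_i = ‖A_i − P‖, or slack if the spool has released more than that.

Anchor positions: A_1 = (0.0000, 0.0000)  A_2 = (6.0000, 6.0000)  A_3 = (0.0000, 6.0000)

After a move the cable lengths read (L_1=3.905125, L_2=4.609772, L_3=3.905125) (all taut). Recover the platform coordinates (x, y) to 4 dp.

(2.5000, 3.0000)

circle eqns → linear via eq_j − eq_1; set c_j = A_j·A_j − L_j²
c_1 = 0.0000+0.0000−15.2500 = -15.2500
-12.0000·x − 12.0000·y = c_1−c_2 = -66.0000
0.0000·x − 12.0000·y = c_1−c_3 = -36.0000
solve first two rows → x=2.5000, y=3.0000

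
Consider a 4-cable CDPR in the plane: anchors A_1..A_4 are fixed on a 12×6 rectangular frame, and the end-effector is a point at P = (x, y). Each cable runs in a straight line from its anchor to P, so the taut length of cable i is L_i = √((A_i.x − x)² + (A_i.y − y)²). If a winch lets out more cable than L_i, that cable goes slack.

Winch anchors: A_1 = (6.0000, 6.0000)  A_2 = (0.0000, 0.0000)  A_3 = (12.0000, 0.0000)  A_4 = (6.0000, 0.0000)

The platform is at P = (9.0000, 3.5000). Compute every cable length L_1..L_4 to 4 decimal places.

(3.9051, 9.6566, 4.6098, 4.6098)

L_1: Δ = A_1−P = (-3.0000, 2.5000) → ‖Δ‖ = √15.2500 = 3.9051
L_2: Δ = A_2−P = (-9.0000, -3.5000) → ‖Δ‖ = √93.2500 = 9.6566
L_3: Δ = A_3−P = (3.0000, -3.5000) → ‖Δ‖ = √21.2500 = 4.6098
L_4: Δ = A_4−P = (-3.0000, -3.5000) → ‖Δ‖ = √21.2500 = 4.6098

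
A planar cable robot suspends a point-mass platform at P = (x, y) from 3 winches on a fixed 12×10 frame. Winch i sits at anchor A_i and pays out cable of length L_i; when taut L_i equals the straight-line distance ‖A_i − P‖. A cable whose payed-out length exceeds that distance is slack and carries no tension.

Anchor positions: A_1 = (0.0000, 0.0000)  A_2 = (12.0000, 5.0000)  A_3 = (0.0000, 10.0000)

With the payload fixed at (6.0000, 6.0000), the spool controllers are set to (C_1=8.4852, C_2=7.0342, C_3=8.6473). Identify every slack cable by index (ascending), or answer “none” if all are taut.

i=1: geometric 8.4853 vs commanded 8.4852 ⇒ taut
i=2: geometric 6.0828 vs commanded 7.0342 ⇒ slack
i=3: geometric 7.2111 vs commanded 8.6473 ⇒ slack

2, 3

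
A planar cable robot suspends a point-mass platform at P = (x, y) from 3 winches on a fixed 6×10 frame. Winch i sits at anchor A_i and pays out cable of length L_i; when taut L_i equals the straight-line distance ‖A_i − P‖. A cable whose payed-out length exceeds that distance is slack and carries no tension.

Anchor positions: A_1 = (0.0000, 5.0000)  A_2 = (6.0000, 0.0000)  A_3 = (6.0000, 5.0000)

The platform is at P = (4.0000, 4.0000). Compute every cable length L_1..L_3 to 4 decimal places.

L_1: Δ = A_1−P = (-4.0000, 1.0000) → ‖Δ‖ = √17.0000 = 4.1231
L_2: Δ = A_2−P = (2.0000, -4.0000) → ‖Δ‖ = √20.0000 = 4.4721
L_3: Δ = A_3−P = (2.0000, 1.0000) → ‖Δ‖ = √5.0000 = 2.2361

(4.1231, 4.4721, 2.2361)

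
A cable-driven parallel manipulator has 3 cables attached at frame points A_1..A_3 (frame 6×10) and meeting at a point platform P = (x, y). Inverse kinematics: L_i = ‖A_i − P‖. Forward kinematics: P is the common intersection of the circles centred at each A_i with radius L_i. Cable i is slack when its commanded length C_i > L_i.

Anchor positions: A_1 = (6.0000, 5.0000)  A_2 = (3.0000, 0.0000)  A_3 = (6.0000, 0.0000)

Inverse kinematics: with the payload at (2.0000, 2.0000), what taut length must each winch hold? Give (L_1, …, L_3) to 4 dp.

L_1 = √((6.0000−2.0000)² + (5.0000−2.0000)²) = 5.0000
L_2 = √((3.0000−2.0000)² + (0.0000−2.0000)²) = 2.2361
L_3 = √((6.0000−2.0000)² + (0.0000−2.0000)²) = 4.4721

(5.0000, 2.2361, 4.4721)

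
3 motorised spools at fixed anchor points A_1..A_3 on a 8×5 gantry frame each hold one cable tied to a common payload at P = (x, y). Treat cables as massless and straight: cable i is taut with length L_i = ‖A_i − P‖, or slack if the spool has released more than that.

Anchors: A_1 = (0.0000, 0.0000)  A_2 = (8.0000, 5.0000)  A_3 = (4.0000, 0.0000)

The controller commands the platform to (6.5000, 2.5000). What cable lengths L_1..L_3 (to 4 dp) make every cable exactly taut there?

(6.9642, 2.9155, 3.5355)

L_1: Δ = A_1−P = (-6.5000, -2.5000) → ‖Δ‖ = √48.5000 = 6.9642
L_2: Δ = A_2−P = (1.5000, 2.5000) → ‖Δ‖ = √8.5000 = 2.9155
L_3: Δ = A_3−P = (-2.5000, -2.5000) → ‖Δ‖ = √12.5000 = 3.5355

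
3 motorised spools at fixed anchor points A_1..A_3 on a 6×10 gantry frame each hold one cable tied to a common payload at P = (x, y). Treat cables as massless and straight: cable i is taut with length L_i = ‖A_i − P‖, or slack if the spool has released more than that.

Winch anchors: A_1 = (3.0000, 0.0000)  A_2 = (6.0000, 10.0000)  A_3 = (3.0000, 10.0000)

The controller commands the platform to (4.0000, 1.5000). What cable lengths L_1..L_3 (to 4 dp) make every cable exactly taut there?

L_1 = √((3.0000−4.0000)² + (0.0000−1.5000)²) = 1.8028
L_2 = √((6.0000−4.0000)² + (10.0000−1.5000)²) = 8.7321
L_3 = √((3.0000−4.0000)² + (10.0000−1.5000)²) = 8.5586

(1.8028, 8.7321, 8.5586)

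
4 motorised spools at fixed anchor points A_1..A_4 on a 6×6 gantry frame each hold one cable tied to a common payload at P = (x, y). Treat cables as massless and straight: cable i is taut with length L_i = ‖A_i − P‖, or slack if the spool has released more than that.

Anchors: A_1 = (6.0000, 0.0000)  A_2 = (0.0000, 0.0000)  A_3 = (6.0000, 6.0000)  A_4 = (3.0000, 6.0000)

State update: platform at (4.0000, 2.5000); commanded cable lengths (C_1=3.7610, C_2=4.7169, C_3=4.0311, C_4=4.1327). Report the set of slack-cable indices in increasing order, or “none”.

1, 4

cable 1: L_1 = ‖A_1−P‖ = 3.2016;  C_1 = 3.7610 → slack
cable 2: L_2 = ‖A_2−P‖ = 4.7170;  C_2 = 4.7169 → taut
cable 3: L_3 = ‖A_3−P‖ = 4.0311;  C_3 = 4.0311 → taut
cable 4: L_4 = ‖A_4−P‖ = 3.6401;  C_4 = 4.1327 → slack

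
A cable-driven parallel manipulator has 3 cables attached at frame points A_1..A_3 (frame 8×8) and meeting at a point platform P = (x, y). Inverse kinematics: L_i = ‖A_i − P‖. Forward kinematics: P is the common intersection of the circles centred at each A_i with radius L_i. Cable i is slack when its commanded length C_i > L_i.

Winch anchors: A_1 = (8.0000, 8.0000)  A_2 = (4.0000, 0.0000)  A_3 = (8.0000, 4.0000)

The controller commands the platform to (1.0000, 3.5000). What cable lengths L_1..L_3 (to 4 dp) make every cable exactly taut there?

cable 1: Δx=7.0000, Δy=4.5000; L_1 = √(Δx²+Δy²) = 8.3217
cable 2: Δx=3.0000, Δy=-3.5000; L_2 = √(Δx²+Δy²) = 4.6098
cable 3: Δx=7.0000, Δy=0.5000; L_3 = √(Δx²+Δy²) = 7.0178

(8.3217, 4.6098, 7.0178)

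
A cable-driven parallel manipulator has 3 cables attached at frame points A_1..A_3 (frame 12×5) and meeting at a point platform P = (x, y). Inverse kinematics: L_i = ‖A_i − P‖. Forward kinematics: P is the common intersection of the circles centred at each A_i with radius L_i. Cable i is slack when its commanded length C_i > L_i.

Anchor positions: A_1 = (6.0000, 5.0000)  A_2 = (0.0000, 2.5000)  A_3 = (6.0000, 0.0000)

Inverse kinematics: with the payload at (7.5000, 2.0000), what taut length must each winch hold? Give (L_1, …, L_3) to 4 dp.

L_1 = √((6.0000−7.5000)² + (5.0000−2.0000)²) = 3.3541
L_2 = √((0.0000−7.5000)² + (2.5000−2.0000)²) = 7.5166
L_3 = √((6.0000−7.5000)² + (0.0000−2.0000)²) = 2.5000

(3.3541, 7.5166, 2.5000)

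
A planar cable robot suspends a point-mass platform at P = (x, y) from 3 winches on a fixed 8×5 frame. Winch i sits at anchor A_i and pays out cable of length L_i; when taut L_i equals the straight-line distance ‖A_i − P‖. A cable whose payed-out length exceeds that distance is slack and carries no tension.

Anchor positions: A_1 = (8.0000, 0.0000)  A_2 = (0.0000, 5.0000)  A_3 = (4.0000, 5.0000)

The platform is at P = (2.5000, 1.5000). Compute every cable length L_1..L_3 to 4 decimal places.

(5.7009, 4.3012, 3.8079)

cable 1: Δx=5.5000, Δy=-1.5000; L_1 = √(Δx²+Δy²) = 5.7009
cable 2: Δx=-2.5000, Δy=3.5000; L_2 = √(Δx²+Δy²) = 4.3012
cable 3: Δx=1.5000, Δy=3.5000; L_3 = √(Δx²+Δy²) = 3.8079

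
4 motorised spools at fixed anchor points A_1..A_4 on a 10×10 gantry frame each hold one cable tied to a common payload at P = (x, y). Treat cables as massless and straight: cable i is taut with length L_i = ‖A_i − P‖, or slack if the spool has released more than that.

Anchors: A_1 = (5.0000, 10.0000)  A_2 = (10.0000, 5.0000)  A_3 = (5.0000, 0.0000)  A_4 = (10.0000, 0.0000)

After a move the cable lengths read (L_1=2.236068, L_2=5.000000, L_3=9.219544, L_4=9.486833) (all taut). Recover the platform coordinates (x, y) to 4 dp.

expand ‖A_i−P‖²=L_i² and subtract eq 1 (c_i ≔ ‖A_i‖²−L_i²)
c_1 = 25.0000+100.0000−5.0000 = 120.0000
eq1−eq2 → [-10.0000  10.0000]·P = 20.0000
eq1−eq3 → [0.0000  20.0000]·P = 180.0000
eq1−eq4 → [-10.0000  20.0000]·P = 110.0000
2×2 solve → P = (7.0000, 9.0000)
check cable 4: ‖A_4−P‖² = 90.0000 ≈ L_4² = 90.0000 ✓

(7.0000, 9.0000)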